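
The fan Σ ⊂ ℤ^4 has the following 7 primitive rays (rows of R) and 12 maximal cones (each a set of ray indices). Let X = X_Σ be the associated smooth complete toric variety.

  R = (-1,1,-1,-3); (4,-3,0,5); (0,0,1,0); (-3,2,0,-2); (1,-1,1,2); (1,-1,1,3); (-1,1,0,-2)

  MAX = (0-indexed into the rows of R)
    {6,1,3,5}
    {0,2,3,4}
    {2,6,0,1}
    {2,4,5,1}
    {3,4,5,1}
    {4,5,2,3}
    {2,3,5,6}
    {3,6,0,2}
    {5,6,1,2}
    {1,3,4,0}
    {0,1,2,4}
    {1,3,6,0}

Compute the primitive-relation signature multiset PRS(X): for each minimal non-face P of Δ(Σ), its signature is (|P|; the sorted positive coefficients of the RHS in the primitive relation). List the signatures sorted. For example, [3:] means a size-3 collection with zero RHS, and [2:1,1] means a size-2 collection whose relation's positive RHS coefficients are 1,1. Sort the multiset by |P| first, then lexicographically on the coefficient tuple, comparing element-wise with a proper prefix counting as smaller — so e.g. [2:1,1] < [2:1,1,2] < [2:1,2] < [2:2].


Primitive collections (3):

  P = {0,5}:  v_{0} + v_{5} = 0 ; sig = [2:]
  P = {4,6}:  v_{4} + v_{6} = v_{2} ; sig = [2:1]
  P = {1,2,3}:  v_{1} + v_{2} + v_{3} = v_{5} ; sig = [3:1]

Sorted signature multiset PRS(X):
{ [2:],  [2:1],  [3:1] }


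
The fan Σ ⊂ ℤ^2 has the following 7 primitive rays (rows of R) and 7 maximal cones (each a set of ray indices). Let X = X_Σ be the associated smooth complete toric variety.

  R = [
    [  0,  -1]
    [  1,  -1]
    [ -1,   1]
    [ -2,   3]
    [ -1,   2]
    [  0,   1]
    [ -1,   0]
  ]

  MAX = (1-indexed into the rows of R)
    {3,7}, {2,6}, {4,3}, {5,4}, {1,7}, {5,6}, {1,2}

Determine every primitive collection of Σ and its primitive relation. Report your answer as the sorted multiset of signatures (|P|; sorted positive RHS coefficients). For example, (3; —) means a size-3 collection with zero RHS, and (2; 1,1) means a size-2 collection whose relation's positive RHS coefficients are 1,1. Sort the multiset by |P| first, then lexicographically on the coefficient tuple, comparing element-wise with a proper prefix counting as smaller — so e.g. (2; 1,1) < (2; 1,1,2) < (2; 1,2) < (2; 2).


Minimal non-faces — 14 found among 7 rays, 7 max cones:

  P = {1,6}:  v_{1} + v_{6} = 0 — sig = (2; —)
  P = {2,3}:  v_{2} + v_{3} = 0 — sig = (2; —)
  P = {1,3}:  v_{1} + v_{3} = v_{7} — sig = (2; 1)
  P = {1,5}:  v_{1} + v_{5} = v_{3} — sig = (2; 1)
  P = {2,4}:  v_{2} + v_{4} = v_{5} — sig = (2; 1)
  P = {2,5}:  v_{2} + v_{5} = v_{6} — sig = (2; 1)
  P = {2,7}:  v_{2} + v_{7} = v_{1} — sig = (2; 1)
  P = {3,5}:  v_{3} + v_{5} = v_{4} — sig = (2; 1)
  P = {3,6}:  v_{3} + v_{6} = v_{5} — sig = (2; 1)
  P = {6,7}:  v_{6} + v_{7} = v_{3} — sig = (2; 1)
  P = {1,4}:  v_{1} + v_{4} = 2·v_{3} — sig = (2; 2)
  P = {4,6}:  v_{4} + v_{6} = 2·v_{5} — sig = (2; 2)
  P = {5,7}:  v_{5} + v_{7} = 2·v_{3} — sig = (2; 2)
  P = {4,7}:  v_{4} + v_{7} = 3·v_{3} — sig = (2; 3)

Sorted signature multiset PRS(X):
    |P|=2: 14 collections, coeffs (), (), (1), (1), (1), (1), (1), (1), (1), (1), (2), (2), (2), (3)


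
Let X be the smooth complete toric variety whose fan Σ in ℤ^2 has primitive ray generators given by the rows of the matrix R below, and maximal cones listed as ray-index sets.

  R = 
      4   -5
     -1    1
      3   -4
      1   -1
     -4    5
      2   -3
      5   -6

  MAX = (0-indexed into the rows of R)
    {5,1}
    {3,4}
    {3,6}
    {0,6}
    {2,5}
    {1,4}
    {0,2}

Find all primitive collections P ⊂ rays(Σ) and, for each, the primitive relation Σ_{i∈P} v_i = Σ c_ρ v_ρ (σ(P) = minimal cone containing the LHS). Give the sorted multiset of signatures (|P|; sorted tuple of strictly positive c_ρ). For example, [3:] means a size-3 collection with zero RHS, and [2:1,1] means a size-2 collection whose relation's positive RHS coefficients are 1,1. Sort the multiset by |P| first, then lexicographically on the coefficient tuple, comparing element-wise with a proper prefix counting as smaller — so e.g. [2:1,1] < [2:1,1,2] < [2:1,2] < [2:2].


Minimal non-faces — 14 found among 7 rays, 7 max cones:

  P={0,4}:  v_{0} + v_{4} = 0  ⇒ sig = [2:]
  P={1,3}:  v_{1} + v_{3} = 0  ⇒ sig = [2:]
  P={0,1}:  v_{0} + v_{1} = v_{2}  ⇒ sig = [2:1]
  P={0,3}:  v_{0} + v_{3} = v_{6}  ⇒ sig = [2:1]
  P={1,2}:  v_{1} + v_{2} = v_{5}  ⇒ sig = [2:1]
  P={1,6}:  v_{1} + v_{6} = v_{0}  ⇒ sig = [2:1]
  P={2,3}:  v_{2} + v_{3} = v_{0}  ⇒ sig = [2:1]
  P={2,4}:  v_{2} + v_{4} = v_{1}  ⇒ sig = [2:1]
  P={3,5}:  v_{3} + v_{5} = v_{2}  ⇒ sig = [2:1]
  P={4,6}:  v_{4} + v_{6} = v_{3}  ⇒ sig = [2:1]
  P={5,6}:  v_{5} + v_{6} = v_{0} + v_{2}  ⇒ sig = [2:1,1]
  P={0,5}:  v_{0} + v_{5} = 2·v_{2}  ⇒ sig = [2:2]
  P={2,6}:  v_{2} + v_{6} = 2·v_{0}  ⇒ sig = [2:2]
  P={4,5}:  v_{4} + v_{5} = 2·v_{1}  ⇒ sig = [2:2]

so the primitive-relation signature multiset is
    [2:]
    [2:]
    [2:1]
    [2:1]
    [2:1]
    [2:1]
    [2:1]
    [2:1]
    [2:1]
    [2:1]
    [2:1,1]
    [2:2]
    [2:2]
    [2:2]


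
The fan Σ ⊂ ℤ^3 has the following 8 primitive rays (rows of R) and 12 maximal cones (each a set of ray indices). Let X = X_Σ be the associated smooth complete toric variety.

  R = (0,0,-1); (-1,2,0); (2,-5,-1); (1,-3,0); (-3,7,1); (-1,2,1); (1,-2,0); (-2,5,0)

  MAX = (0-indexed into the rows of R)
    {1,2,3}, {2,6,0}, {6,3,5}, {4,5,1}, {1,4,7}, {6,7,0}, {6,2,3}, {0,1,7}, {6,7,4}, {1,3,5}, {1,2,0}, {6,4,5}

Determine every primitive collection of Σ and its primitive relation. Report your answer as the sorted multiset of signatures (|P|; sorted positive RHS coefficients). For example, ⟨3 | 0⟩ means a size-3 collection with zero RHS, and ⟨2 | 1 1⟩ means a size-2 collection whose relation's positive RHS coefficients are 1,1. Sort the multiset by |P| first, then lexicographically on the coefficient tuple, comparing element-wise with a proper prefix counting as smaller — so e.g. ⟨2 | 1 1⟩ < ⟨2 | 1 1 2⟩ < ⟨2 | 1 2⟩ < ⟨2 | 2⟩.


The 10 primitive collections of Σ (r=8, n=3):

  {1,6}:  v_{1} + v_{6} = 0  so sig = ⟨2 | 0⟩
  {0,5}:  v_{0} + v_{5} = v_{1}  so sig = ⟨2 | 1⟩
  {2,4}:  v_{2} + v_{4} = v_{1}  so sig = ⟨2 | 1⟩
  {2,5}:  v_{2} + v_{5} = v_{3}  so sig = ⟨2 | 1⟩
  {2,7}:  v_{2} + v_{7} = v_{0}  so sig = ⟨2 | 1⟩
  {3,7}:  v_{3} + v_{7} = v_{1}  so sig = ⟨2 | 1⟩
  {5,7}:  v_{5} + v_{7} = v_{4}  so sig = ⟨2 | 1⟩
  {0,3}:  v_{0} + v_{3} = v_{1} + v_{2}  so sig = ⟨2 | 1 1⟩
  {0,4}:  v_{0} + v_{4} = v_{1} + v_{7}  so sig = ⟨2 | 1 1⟩
  {3,4}:  v_{3} + v_{4} = v_{1} + v_{5}  so sig = ⟨2 | 1 1⟩

so the primitive-relation signature multiset is
    |P|=2: 10 collections, coeffs (), (1), (1), (1), (1), (1), (1), (1,1), (1,1), (1,1)


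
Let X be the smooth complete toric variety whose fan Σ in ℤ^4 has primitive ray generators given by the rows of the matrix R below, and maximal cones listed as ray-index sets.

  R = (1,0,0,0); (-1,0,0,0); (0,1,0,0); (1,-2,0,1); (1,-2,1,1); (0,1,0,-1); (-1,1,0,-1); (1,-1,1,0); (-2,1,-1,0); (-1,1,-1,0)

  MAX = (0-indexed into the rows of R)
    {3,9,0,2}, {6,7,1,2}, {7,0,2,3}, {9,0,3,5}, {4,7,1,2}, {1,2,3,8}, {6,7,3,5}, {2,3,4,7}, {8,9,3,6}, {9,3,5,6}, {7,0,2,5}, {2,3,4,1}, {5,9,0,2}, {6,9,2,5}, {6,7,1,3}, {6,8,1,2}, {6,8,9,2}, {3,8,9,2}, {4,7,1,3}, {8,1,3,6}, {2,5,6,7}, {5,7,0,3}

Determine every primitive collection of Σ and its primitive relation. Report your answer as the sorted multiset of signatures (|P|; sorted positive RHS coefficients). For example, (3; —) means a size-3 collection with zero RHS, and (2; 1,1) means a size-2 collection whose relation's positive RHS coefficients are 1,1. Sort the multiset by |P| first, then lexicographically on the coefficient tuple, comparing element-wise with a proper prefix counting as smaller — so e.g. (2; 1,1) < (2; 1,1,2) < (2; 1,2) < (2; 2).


|primitive collections| = 16. Relations:

  P = {0,1}:  v_{0} + v_{1} = 0 ; sig = (2; —)
  P = {7,9}:  v_{7} + v_{9} = 0 ; sig = (2; —)
  P = {0,6}:  v_{0} + v_{6} = v_{5} ; sig = (2; 1)
  P = {0,8}:  v_{0} + v_{8} = v_{9} ; sig = (2; 1)
  P = {1,5}:  v_{1} + v_{5} = v_{6} ; sig = (2; 1)
  P = {1,9}:  v_{1} + v_{9} = v_{8} ; sig = (2; 1)
  P = {4,5}:  v_{4} + v_{5} = v_{7} ; sig = (2; 1)
  P = {7,8}:  v_{7} + v_{8} = v_{1} ; sig = (2; 1)
  P = {4,6}:  v_{4} + v_{6} = v_{1} + v_{7} ; sig = (2; 1,1)
  P = {5,8}:  v_{5} + v_{8} = v_{6} + v_{9} ; sig = (2; 1,1)
  P = {0,4}:  v_{0} + v_{4} = v_{2} + v_{3} + v_{7} ; sig = (2; 1,1,1)
  P = {4,9}:  v_{4} + v_{9} = v_{1} + v_{2} + v_{3} ; sig = (2; 1,1,1)
  P = {4,8}:  v_{4} + v_{8} = 2·v_{1} + v_{2} + v_{3} ; sig = (2; 1,1,2)
  P = {2,3,6}:  v_{2} + v_{3} + v_{6} = 0 ; sig = (3; —)
  P = {2,3,5}:  v_{2} + v_{3} + v_{5} = v_{0} ; sig = (3; 1)
  P = {1,2,3,7}:  v_{1} + v_{2} + v_{3} + v_{7} = v_{4} ; sig = (4; 1)

Signatures (|P|; sorted positive RHS coefficients), sorted:
[(2; —), (2; —), (2; 1), (2; 1), (2; 1), (2; 1), (2; 1), (2; 1), (2; 1,1), (2; 1,1), (2; 1,1,1), (2; 1,1,1), (2; 1,1,2), (3; —), (3; 1), (4; 1)]


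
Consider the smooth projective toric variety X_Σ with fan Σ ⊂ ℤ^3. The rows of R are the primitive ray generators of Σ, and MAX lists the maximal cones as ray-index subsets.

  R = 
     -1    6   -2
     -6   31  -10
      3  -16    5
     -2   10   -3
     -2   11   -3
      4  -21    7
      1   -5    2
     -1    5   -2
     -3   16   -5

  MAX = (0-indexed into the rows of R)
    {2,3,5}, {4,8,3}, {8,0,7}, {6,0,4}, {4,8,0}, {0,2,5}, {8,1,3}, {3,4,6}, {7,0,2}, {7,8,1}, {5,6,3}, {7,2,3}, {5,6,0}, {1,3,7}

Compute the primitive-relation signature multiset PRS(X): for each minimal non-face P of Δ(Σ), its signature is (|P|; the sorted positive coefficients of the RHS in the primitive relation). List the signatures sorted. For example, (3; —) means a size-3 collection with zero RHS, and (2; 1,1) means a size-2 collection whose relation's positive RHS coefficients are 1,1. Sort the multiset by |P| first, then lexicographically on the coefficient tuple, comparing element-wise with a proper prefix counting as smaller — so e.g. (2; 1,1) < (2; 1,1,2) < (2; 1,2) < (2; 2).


|primitive collections| = 16. Relations:

  • {2,8}:  v_{2} + v_{8} = 0  →  sig = (2; —)
  • {6,7}:  v_{6} + v_{7} = 0  →  sig = (2; —)
  • {0,3}:  v_{0} + v_{3} = v_{8}  →  sig = (2; 1)
  • {1,5}:  v_{1} + v_{5} = v_{3}  →  sig = (2; 1)
  • {2,4}:  v_{2} + v_{4} = v_{6}  →  sig = (2; 1)
  • {2,6}:  v_{2} + v_{6} = v_{5}  →  sig = (2; 1)
  • {4,7}:  v_{4} + v_{7} = v_{8}  →  sig = (2; 1)
  • {5,7}:  v_{5} + v_{7} = v_{2}  →  sig = (2; 1)
  • {5,8}:  v_{5} + v_{8} = v_{6}  →  sig = (2; 1)
  • {6,8}:  v_{6} + v_{8} = v_{4}  →  sig = (2; 1)
  • {1,2}:  v_{1} + v_{2} = v_{3} + v_{7}  →  sig = (2; 1,1)
  • {1,6}:  v_{1} + v_{6} = v_{3} + v_{8}  →  sig = (2; 1,1)
  • {0,1}:  v_{0} + v_{1} = v_{7} + 2·v_{8}  →  sig = (2; 1,2)
  • {1,4}:  v_{1} + v_{4} = v_{3} + 2·v_{8}  →  sig = (2; 1,2)
  • {4,5}:  v_{4} + v_{5} = 2·v_{6}  →  sig = (2; 2)
  • {3,7,8}:  v_{3} + v_{7} + v_{8} = v_{1}  →  sig = (3; 1)

Hence PRS(X_Σ) =
[(2; —), (2; —), (2; 1), (2; 1), (2; 1), (2; 1), (2; 1), (2; 1), (2; 1), (2; 1), (2; 1,1), (2; 1,1), (2; 1,2), (2; 1,2), (2; 2), (3; 1)]


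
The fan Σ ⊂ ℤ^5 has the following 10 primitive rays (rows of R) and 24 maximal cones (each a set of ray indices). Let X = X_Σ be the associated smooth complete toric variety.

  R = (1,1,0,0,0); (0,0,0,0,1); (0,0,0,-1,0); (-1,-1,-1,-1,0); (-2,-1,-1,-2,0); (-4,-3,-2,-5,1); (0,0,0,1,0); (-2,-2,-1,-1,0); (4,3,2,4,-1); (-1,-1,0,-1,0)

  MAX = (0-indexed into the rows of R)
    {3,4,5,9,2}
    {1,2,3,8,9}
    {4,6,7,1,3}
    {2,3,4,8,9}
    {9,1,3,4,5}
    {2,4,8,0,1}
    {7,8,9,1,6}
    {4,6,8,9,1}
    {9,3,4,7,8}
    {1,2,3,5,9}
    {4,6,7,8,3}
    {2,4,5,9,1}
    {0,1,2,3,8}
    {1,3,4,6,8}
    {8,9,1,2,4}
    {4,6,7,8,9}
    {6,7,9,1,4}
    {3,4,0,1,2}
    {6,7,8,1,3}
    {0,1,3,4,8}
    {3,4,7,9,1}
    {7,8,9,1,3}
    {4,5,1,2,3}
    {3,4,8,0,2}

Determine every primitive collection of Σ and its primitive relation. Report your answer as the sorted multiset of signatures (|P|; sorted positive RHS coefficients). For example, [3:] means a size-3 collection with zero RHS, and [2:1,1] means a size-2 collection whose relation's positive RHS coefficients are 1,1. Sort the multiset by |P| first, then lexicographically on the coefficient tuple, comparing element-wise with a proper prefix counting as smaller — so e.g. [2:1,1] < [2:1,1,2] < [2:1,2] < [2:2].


14 collections generate NE(X_Σ); each relation:

  P = {2,6}:  v_{2} + v_{6} = 0 — sig = [2:]
  P = {0,7}:  v_{0} + v_{7} = v_{3} — sig = [2:1]
  P = {0,9}:  v_{0} + v_{9} = v_{2} — sig = [2:1]
  P = {5,8}:  v_{5} + v_{8} = v_{2} — sig = [2:1]
  P = {2,7}:  v_{2} + v_{7} = v_{3} + v_{9} — sig = [2:1,1]
  P = {0,6}:  v_{0} + v_{6} = v_{1} + v_{3} + v_{4} + v_{8} — sig = [2:1,1,1,1]
  P = {5,6}:  v_{5} + v_{6} = v_{1} + v_{3} + v_{4} + v_{9} — sig = [2:1,1,1,1]
  P = {0,5}:  v_{0} + v_{5} = v_{1} + 2·v_{2} + v_{3} + v_{4} — sig = [2:1,1,1,2]
  P = {5,7}:  v_{5} + v_{7} = v_{1} + 2·v_{3} + v_{4} + 2·v_{9} — sig = [2:1,1,2,2]
  P = {3,6,9}:  v_{3} + v_{6} + v_{9} = v_{7} — sig = [3:1]
  P = {1,4,7,8}:  v_{1} + v_{4} + v_{7} + v_{8} = v_{6} — sig = [4:1]
  P = {1,3,4,8,9}:  v_{1} + v_{3} + v_{4} + v_{8} + v_{9} = 0 — sig = [5:]
  P = {1,2,3,4,8}:  v_{1} + v_{2} + v_{3} + v_{4} + v_{8} = v_{0} — sig = [5:1]
  P = {1,2,3,4,9}:  v_{1} + v_{2} + v_{3} + v_{4} + v_{9} = v_{5} — sig = [5:1]

Hence PRS(X_Σ) =
{ [2:],  [2:1] ×3,  [2:1,1],  [2:1,1,1,1] ×2,  [2:1,1,1,2],  [2:1,1,2,2],  [3:1],  [4:1],  [5:],  [5:1] ×2 }


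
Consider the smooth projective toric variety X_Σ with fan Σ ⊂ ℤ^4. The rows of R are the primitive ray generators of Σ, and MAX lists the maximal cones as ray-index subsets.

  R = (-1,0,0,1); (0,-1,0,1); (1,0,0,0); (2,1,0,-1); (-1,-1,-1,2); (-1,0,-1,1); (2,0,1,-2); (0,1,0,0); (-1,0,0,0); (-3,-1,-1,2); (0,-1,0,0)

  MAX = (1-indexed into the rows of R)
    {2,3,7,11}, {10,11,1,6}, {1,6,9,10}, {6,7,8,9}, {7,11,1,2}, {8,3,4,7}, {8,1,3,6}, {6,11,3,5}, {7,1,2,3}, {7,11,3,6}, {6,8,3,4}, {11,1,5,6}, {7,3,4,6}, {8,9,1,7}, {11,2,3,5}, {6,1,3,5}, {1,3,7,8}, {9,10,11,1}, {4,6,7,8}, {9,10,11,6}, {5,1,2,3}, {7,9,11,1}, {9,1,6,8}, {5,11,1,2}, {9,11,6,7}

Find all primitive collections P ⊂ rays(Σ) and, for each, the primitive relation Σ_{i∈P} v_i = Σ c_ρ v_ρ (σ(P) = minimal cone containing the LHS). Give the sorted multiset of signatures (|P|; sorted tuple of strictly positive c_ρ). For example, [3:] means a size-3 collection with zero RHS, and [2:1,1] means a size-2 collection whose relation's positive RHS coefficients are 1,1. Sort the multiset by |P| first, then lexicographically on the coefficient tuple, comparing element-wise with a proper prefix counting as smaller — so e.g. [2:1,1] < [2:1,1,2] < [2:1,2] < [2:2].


Minimal non-faces — 23 found among 11 rays, 25 max cones:

  • {3,9}:  v_{3} + v_{9} = 0  ⇒ sig = [2:]
  • {8,11}:  v_{8} + v_{11} = 0  ⇒ sig = [2:]
  • {2,6}:  v_{2} + v_{6} = v_{5}  ⇒ sig = [2:1]
  • {4,10}:  v_{4} + v_{10} = v_{6}  ⇒ sig = [2:1]
  • {1,4}:  v_{1} + v_{4} = v_{3} + v_{8}  ⇒ sig = [2:1,1]
  • {2,8}:  v_{2} + v_{8} = v_{1} + v_{3}  ⇒ sig = [2:1,1]
  • {2,9}:  v_{2} + v_{9} = v_{1} + v_{11}  ⇒ sig = [2:1,1]
  • {5,7}:  v_{5} + v_{7} = v_{3} + v_{11}  ⇒ sig = [2:1,1]
  • {7,10}:  v_{7} + v_{10} = v_{9} + v_{11}  ⇒ sig = [2:1,1]
  • {3,10}:  v_{3} + v_{10} = v_{1} + v_{6} + v_{11}  ⇒ sig = [2:1,1,1]
  • {4,9}:  v_{4} + v_{9} = v_{6} + v_{7} + v_{8}  ⇒ sig = [2:1,1,1]
  • {4,11}:  v_{4} + v_{11} = v_{3} + v_{6} + v_{7}  ⇒ sig = [2:1,1,1]
  • {5,8}:  v_{5} + v_{8} = v_{1} + v_{3} + v_{6}  ⇒ sig = [2:1,1,1]
  • {5,9}:  v_{5} + v_{9} = v_{1} + v_{6} + v_{11}  ⇒ sig = [2:1,1,1]
  • {8,10}:  v_{8} + v_{10} = v_{1} + v_{6} + v_{9}  ⇒ sig = [2:1,1,1]
  • {4,5}:  v_{4} + v_{5} = 2·v_{3} + v_{6}  ⇒ sig = [2:1,2]
  • {2,10}:  v_{2} + v_{10} = 2·v_{1} + v_{6} + 2·v_{11}  ⇒ sig = [2:1,2,2]
  • {2,4}:  v_{2} + v_{4} = 2·v_{3}  ⇒ sig = [2:2]
  • {5,10}:  v_{5} + v_{10} = 2·v_{1} + 2·v_{6} + 2·v_{11}  ⇒ sig = [2:2,2,2]
  • {1,6,7}:  v_{1} + v_{6} + v_{7} = 0  ⇒ sig = [3:]
  • {1,3,11}:  v_{1} + v_{3} + v_{11} = v_{2}  ⇒ sig = [3:1]
  • {1,6,9,11}:  v_{1} + v_{6} + v_{9} + v_{11} = v_{10}  ⇒ sig = [4:1]
  • {3,6,7,8}:  v_{3} + v_{6} + v_{7} + v_{8} = v_{4}  ⇒ sig = [4:1]

Signatures (|P|; sorted positive RHS coefficients), sorted:
{ [2:] ×2,  [2:1] ×2,  [2:1,1] ×5,  [2:1,1,1] ×6,  [2:1,2],  [2:1,2,2],  [2:2],  [2:2,2,2],  [3:],  [3:1],  [4:1] ×2 }


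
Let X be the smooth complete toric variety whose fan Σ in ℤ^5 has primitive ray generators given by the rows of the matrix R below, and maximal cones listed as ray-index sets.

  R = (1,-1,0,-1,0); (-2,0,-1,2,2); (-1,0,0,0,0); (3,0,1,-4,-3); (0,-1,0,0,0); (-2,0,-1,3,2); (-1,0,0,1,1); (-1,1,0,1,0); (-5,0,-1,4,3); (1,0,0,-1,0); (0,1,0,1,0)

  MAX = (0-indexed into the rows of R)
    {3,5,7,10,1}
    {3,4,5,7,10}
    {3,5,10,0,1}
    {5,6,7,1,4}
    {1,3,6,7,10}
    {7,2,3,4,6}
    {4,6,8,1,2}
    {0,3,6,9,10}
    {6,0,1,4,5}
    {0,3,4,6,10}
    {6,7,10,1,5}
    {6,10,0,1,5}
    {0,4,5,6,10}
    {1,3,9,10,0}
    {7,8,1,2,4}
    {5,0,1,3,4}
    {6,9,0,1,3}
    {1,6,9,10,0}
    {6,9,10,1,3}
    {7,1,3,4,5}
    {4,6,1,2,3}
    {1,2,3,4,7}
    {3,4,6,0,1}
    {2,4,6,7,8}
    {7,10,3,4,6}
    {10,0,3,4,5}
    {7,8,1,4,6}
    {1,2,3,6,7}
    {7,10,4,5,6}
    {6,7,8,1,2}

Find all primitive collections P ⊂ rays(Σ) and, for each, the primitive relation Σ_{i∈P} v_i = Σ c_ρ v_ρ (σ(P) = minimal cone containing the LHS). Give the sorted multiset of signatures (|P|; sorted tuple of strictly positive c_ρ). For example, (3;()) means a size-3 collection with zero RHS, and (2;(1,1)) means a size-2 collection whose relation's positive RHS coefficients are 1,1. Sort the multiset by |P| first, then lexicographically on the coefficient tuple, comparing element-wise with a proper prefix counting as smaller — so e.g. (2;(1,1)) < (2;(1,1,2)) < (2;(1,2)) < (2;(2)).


Primitive collections (18):

  P={0,7}:  v_{0} + v_{7} = 0  ⇒ sig = (2;())
  P={2,10}:  v_{2} + v_{10} = v_{7}  ⇒ sig = (2;(1))
  P={4,9}:  v_{4} + v_{9} = v_{0}  ⇒ sig = (2;(1))
  P={2,5}:  v_{2} + v_{5} = v_{1} + v_{4} + v_{7}  ⇒ sig = (2;(1,1,1))
  P={2,9}:  v_{2} + v_{9} = v_{1} + v_{3} + v_{6}  ⇒ sig = (2;(1,1,1))
  P={5,9}:  v_{5} + v_{9} = v_{0} + v_{1} + v_{10}  ⇒ sig = (2;(1,1,1))
  P={8,9}:  v_{8} + v_{9} = v_{1} + v_{2} + v_{6}  ⇒ sig = (2;(1,1,1))
  P={0,2}:  v_{0} + v_{2} = v_{1} + v_{3} + v_{4} + v_{6}  ⇒ sig = (2;(1,1,1,1))
  P={0,8}:  v_{0} + v_{8} = v_{1} + v_{2} + v_{4} + v_{6}  ⇒ sig = (2;(1,1,1,1))
  P={7,9}:  v_{7} + v_{9} = v_{1} + v_{3} + v_{6} + v_{10}  ⇒ sig = (2;(1,1,1,1))
  P={8,10}:  v_{8} + v_{10} = v_{1} + v_{4} + v_{6} + 2·v_{7}  ⇒ sig = (2;(1,1,1,2))
  P={5,8}:  v_{5} + v_{8} = 2·v_{1} + 2·v_{4} + v_{6} + 2·v_{7}  ⇒ sig = (2;(1,2,2,2))
  P={3,8}:  v_{3} + v_{8} = 2·v_{2}  ⇒ sig = (2;(2))
  P={3,5,6}:  v_{3} + v_{5} + v_{6} = 0  ⇒ sig = (3;())
  P={1,4,10}:  v_{1} + v_{4} + v_{10} = v_{5}  ⇒ sig = (3;(1))
  P={0,1,3,6,10}:  v_{0} + v_{1} + v_{3} + v_{6} + v_{10} = v_{9}  ⇒ sig = (5;(1))
  P={1,2,4,6,7}:  v_{1} + v_{2} + v_{4} + v_{6} + v_{7} = v_{8}  ⇒ sig = (5;(1))
  P={1,3,4,6,7}:  v_{1} + v_{3} + v_{4} + v_{6} + v_{7} = v_{2}  ⇒ sig = (5;(1))

Hence PRS(X_Σ) =
[(2;()), (2;(1)), (2;(1)), (2;(1,1,1)), (2;(1,1,1)), (2;(1,1,1)), (2;(1,1,1)), (2;(1,1,1,1)), (2;(1,1,1,1)), (2;(1,1,1,1)), (2;(1,1,1,2)), (2;(1,2,2,2)), (2;(2)), (3;()), (3;(1)), (5;(1)), (5;(1)), (5;(1))]


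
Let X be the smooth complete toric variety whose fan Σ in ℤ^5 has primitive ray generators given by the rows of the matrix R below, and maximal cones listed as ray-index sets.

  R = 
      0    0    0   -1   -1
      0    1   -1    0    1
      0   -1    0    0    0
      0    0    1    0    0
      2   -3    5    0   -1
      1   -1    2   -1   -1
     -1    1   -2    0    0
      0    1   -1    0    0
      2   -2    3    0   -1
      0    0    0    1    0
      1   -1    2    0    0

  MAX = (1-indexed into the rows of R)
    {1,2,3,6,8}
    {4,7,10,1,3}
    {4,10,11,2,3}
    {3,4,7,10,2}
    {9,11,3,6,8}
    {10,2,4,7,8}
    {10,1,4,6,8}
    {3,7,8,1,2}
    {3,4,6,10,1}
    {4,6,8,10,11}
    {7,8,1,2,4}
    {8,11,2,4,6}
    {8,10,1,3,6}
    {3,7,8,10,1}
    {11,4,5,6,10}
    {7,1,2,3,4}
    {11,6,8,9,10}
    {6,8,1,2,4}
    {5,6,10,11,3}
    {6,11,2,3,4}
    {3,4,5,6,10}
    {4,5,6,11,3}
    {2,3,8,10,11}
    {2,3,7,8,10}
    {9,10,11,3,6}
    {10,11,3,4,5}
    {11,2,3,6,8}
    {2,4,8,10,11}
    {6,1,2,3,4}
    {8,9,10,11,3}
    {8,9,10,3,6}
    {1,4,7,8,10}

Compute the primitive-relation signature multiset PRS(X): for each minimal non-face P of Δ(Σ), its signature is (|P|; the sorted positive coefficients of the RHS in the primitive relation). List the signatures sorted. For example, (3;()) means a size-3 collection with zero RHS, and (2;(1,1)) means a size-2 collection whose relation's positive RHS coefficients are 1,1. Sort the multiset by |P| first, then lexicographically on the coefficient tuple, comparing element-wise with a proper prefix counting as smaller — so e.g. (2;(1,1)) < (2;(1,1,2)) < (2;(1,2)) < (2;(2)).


Σ has 17 primitive collections:

  • {7,11}:  v_{7} + v_{11} = 0  →  sig = (2;())
  • {1,11}:  v_{1} + v_{11} = v_{6}  →  sig = (2;(1))
  • {6,7}:  v_{6} + v_{7} = v_{1}  →  sig = (2;(1))
  • {4,9}:  v_{4} + v_{9} = v_{6} + v_{10} + v_{11}  →  sig = (2;(1,1,1))
  • {5,8}:  v_{5} + v_{8} = v_{6} + v_{10} + v_{11}  →  sig = (2;(1,1,1))
  • {5,7}:  v_{5} + v_{7} = v_{3} + v_{4} + v_{6} + v_{10}  →  sig = (2;(1,1,1,1))
  • {7,9}:  v_{7} + v_{9} = v_{3} + v_{6} + v_{8} + v_{10}  →  sig = (2;(1,1,1,1))
  • {1,5}:  v_{1} + v_{5} = v_{3} + v_{4} + 2·v_{6} + v_{10}  →  sig = (2;(1,1,1,2))
  • {1,9}:  v_{1} + v_{9} = v_{3} + 2·v_{6} + v_{8} + v_{10}  →  sig = (2;(1,1,1,2))
  • {2,9}:  v_{2} + v_{9} = v_{3} + 2·v_{8} + 2·v_{11}  →  sig = (2;(1,2,2))
  • {5,9}:  v_{5} + v_{9} = v_{3} + 2·v_{6} + 2·v_{10} + 2·v_{11}  →  sig = (2;(1,2,2,2))
  • {2,5}:  v_{2} + v_{5} = 2·v_{11}  →  sig = (2;(2))
  • {3,4,8}:  v_{3} + v_{4} + v_{8} = 0  →  sig = (3;())
  • {1,2,10}:  v_{1} + v_{2} + v_{10} = v_{8}  →  sig = (3;(1))
  • {2,6,10}:  v_{2} + v_{6} + v_{10} = v_{8} + v_{11}  →  sig = (3;(1,1))
  • {3,4,6,10,11}:  v_{3} + v_{4} + v_{6} + v_{10} + v_{11} = v_{5}  →  sig = (5;(1))
  • {3,6,8,10,11}:  v_{3} + v_{6} + v_{8} + v_{10} + v_{11} = v_{9}  →  sig = (5;(1))

Signatures (|P|; sorted positive RHS coefficients), sorted:
[(2;()), (2;(1)), (2;(1)), (2;(1,1,1)), (2;(1,1,1)), (2;(1,1,1,1)), (2;(1,1,1,1)), (2;(1,1,1,2)), (2;(1,1,1,2)), (2;(1,2,2)), (2;(1,2,2,2)), (2;(2)), (3;()), (3;(1)), (3;(1,1)), (5;(1)), (5;(1))]


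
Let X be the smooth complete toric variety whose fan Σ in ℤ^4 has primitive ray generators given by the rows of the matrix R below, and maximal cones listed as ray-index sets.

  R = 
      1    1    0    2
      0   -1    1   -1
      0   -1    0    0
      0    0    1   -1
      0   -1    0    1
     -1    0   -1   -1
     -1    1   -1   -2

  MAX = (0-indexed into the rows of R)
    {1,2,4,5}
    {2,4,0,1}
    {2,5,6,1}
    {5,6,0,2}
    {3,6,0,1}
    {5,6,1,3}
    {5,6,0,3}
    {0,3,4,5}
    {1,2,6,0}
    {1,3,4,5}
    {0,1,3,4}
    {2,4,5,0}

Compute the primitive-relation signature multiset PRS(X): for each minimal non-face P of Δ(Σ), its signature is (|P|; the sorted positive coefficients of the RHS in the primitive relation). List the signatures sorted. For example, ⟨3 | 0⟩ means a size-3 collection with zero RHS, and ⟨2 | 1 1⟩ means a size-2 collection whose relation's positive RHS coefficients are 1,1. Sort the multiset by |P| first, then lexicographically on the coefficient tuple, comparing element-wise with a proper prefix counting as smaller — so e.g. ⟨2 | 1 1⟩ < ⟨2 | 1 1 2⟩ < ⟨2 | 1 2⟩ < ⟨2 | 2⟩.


Σ has 3 primitive collections:

  P = {2,3}:  v_{2} + v_{3} = v_{1}  →  sig = ⟨2 | 1⟩
  P = {4,6}:  v_{4} + v_{6} = v_{5}  →  sig = ⟨2 | 1⟩
  P = {0,1,5}:  v_{0} + v_{1} + v_{5} = 0  →  sig = ⟨3 | 0⟩

Sorted signature multiset PRS(X):
[⟨2 | 1⟩, ⟨2 | 1⟩, ⟨3 | 0⟩]


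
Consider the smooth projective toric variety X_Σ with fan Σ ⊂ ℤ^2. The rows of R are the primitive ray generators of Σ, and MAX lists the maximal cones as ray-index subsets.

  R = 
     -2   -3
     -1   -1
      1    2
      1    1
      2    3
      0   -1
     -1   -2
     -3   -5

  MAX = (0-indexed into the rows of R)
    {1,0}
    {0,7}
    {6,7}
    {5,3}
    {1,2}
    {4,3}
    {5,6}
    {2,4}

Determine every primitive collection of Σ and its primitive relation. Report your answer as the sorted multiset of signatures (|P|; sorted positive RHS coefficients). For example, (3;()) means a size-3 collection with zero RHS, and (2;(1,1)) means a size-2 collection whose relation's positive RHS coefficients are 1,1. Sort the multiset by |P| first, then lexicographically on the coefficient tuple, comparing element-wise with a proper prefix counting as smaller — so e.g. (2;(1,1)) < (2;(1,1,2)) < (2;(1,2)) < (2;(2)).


The 20 primitive collections of Σ (r=8, n=2):

  P = {0,4}:  v_{0} + v_{4} = 0  →  sig = (2;())
  P = {1,3}:  v_{1} + v_{3} = 0  →  sig = (2;())
  P = {2,6}:  v_{2} + v_{6} = 0  →  sig = (2;())
  P = {0,2}:  v_{0} + v_{2} = v_{1}  →  sig = (2;(1))
  P = {0,3}:  v_{0} + v_{3} = v_{6}  →  sig = (2;(1))
  P = {0,6}:  v_{0} + v_{6} = v_{7}  →  sig = (2;(1))
  P = {1,4}:  v_{1} + v_{4} = v_{2}  →  sig = (2;(1))
  P = {1,5}:  v_{1} + v_{5} = v_{6}  →  sig = (2;(1))
  P = {1,6}:  v_{1} + v_{6} = v_{0}  →  sig = (2;(1))
  P = {2,3}:  v_{2} + v_{3} = v_{4}  →  sig = (2;(1))
  P = {2,5}:  v_{2} + v_{5} = v_{3}  →  sig = (2;(1))
  P = {2,7}:  v_{2} + v_{7} = v_{0}  →  sig = (2;(1))
  P = {3,6}:  v_{3} + v_{6} = v_{5}  →  sig = (2;(1))
  P = {4,6}:  v_{4} + v_{6} = v_{3}  →  sig = (2;(1))
  P = {4,7}:  v_{4} + v_{7} = v_{6}  →  sig = (2;(1))
  P = {0,5}:  v_{0} + v_{5} = 2·v_{6}  →  sig = (2;(2))
  P = {1,7}:  v_{1} + v_{7} = 2·v_{0}  →  sig = (2;(2))
  P = {3,7}:  v_{3} + v_{7} = 2·v_{6}  →  sig = (2;(2))
  P = {4,5}:  v_{4} + v_{5} = 2·v_{3}  →  sig = (2;(2))
  P = {5,7}:  v_{5} + v_{7} = 3·v_{6}  →  sig = (2;(3))

Hence PRS(X_Σ) =
{ (2;()) ×3,  (2;(1)) ×12,  (2;(2)) ×4,  (2;(3)) }


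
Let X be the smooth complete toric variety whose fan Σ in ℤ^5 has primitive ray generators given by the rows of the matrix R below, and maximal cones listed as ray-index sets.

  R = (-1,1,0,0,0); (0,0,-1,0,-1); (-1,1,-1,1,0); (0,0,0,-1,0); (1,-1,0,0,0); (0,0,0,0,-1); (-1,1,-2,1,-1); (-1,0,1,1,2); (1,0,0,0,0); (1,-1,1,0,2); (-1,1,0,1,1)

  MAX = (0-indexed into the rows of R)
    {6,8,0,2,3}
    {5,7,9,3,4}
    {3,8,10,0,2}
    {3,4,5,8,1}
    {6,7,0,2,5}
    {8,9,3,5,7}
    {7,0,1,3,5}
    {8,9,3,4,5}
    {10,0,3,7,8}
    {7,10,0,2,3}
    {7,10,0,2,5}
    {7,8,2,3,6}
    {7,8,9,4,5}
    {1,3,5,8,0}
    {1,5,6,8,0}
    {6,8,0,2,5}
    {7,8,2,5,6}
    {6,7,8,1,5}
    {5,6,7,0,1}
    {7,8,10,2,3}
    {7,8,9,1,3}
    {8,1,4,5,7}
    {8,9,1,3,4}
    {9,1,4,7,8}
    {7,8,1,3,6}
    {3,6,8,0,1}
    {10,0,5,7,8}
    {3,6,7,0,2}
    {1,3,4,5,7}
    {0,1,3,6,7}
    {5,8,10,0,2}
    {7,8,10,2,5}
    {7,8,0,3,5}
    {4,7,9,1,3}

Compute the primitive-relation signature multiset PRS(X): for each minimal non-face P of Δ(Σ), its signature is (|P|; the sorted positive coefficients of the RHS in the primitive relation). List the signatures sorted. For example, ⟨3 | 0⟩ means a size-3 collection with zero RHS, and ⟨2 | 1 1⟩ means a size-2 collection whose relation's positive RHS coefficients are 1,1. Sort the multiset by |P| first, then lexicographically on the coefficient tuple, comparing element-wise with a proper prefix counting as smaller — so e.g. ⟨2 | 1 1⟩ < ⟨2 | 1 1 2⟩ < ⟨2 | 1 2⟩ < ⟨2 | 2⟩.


Minimal non-faces — 20 found among 11 rays, 34 max cones:

  • {0,4}:  v_{0} + v_{4} = 0  so sig = ⟨2 | 0⟩
  • {1,2}:  v_{1} + v_{2} = v_{6}  so sig = ⟨2 | 1⟩
  • {1,10}:  v_{1} + v_{10} = v_{2}  so sig = ⟨2 | 1⟩
  • {0,9}:  v_{0} + v_{9} = v_{3} + v_{7} + v_{8}  so sig = ⟨2 | 1 1 1⟩
  • {4,10}:  v_{4} + v_{10} = v_{1} + v_{7} + v_{8}  so sig = ⟨2 | 1 1 1⟩
  • {2,4}:  v_{2} + v_{4} = 2·v_{1} + v_{7} + v_{8}  so sig = ⟨2 | 1 1 2⟩
  • {9,10}:  v_{9} + v_{10} = v_{1} + v_{3} + 2·v_{7} + 2·v_{8}  so sig = ⟨2 | 1 1 2 2⟩
  • {4,6}:  v_{4} + v_{6} = 3·v_{1} + v_{7} + v_{8}  so sig = ⟨2 | 1 1 3⟩
  • {2,9}:  v_{2} + v_{9} = 2·v_{1} + v_{3} + 2·v_{7} + 2·v_{8}  so sig = ⟨2 | 1 2 2 2⟩
  • {6,9}:  v_{6} + v_{9} = 3·v_{1} + v_{3} + 2·v_{7} + 2·v_{8}  so sig = ⟨2 | 1 2 2 3⟩
  • {6,10}:  v_{6} + v_{10} = 2·v_{2}  so sig = ⟨2 | 2⟩
  • {1,5,9}:  v_{1} + v_{5} + v_{9} = v_{4}  so sig = ⟨3 | 1⟩
  • {3,5,10}:  v_{3} + v_{5} + v_{10} = v_{0}  so sig = ⟨3 | 1⟩
  • {2,3,5}:  v_{2} + v_{3} + v_{5} = v_{0} + v_{1}  so sig = ⟨3 | 1 1⟩
  • {3,5,6}:  v_{3} + v_{5} + v_{6} = v_{0} + 2·v_{1}  so sig = ⟨3 | 1 2⟩
  • {0,1,7,8}:  v_{0} + v_{1} + v_{7} + v_{8} = v_{10}  so sig = ⟨4 | 1⟩
  • {3,4,7,8}:  v_{3} + v_{4} + v_{7} + v_{8} = v_{9}  so sig = ⟨4 | 1⟩
  • {0,6,7,8}:  v_{0} + v_{6} + v_{7} + v_{8} = v_{2} + v_{10}  so sig = ⟨4 | 1 1⟩
  • {0,2,7,8}:  v_{0} + v_{2} + v_{7} + v_{8} = 2·v_{10}  so sig = ⟨4 | 2⟩
  • {1,3,5,7,8}:  v_{1} + v_{3} + v_{5} + v_{7} + v_{8} = 0  so sig = ⟨5 | 0⟩

so the primitive-relation signature multiset is
{ ⟨2 | 0⟩,  ⟨2 | 1⟩ ×2,  ⟨2 | 1 1 1⟩ ×2,  ⟨2 | 1 1 2⟩,  ⟨2 | 1 1 2 2⟩,  ⟨2 | 1 1 3⟩,  ⟨2 | 1 2 2 2⟩,  ⟨2 | 1 2 2 3⟩,  ⟨2 | 2⟩,  ⟨3 | 1⟩ ×2,  ⟨3 | 1 1⟩,  ⟨3 | 1 2⟩,  ⟨4 | 1⟩ ×2,  ⟨4 | 1 1⟩,  ⟨4 | 2⟩,  ⟨5 | 0⟩ }


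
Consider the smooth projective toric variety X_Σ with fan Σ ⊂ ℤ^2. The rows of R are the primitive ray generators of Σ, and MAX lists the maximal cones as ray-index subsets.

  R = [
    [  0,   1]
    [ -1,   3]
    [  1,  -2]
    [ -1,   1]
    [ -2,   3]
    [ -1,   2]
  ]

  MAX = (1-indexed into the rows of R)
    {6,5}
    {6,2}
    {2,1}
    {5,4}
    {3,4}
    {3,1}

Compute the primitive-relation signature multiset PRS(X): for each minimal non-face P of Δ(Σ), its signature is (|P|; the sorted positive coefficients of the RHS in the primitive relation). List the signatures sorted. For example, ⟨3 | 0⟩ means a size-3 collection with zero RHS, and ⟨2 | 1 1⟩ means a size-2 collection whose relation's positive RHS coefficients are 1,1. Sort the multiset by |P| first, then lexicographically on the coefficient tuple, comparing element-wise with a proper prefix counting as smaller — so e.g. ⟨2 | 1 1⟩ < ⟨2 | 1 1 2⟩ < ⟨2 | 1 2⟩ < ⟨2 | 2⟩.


Σ has 9 primitive collections:

  P = {3,6}:  v_{3} + v_{6} = 0 ; sig = ⟨2 | 0⟩
  P = {1,4}:  v_{1} + v_{4} = v_{6} ; sig = ⟨2 | 1⟩
  P = {1,6}:  v_{1} + v_{6} = v_{2} ; sig = ⟨2 | 1⟩
  P = {2,3}:  v_{2} + v_{3} = v_{1} ; sig = ⟨2 | 1⟩
  P = {3,5}:  v_{3} + v_{5} = v_{4} ; sig = ⟨2 | 1⟩
  P = {4,6}:  v_{4} + v_{6} = v_{5} ; sig = ⟨2 | 1⟩
  P = {1,5}:  v_{1} + v_{5} = 2·v_{6} ; sig = ⟨2 | 2⟩
  P = {2,4}:  v_{2} + v_{4} = 2·v_{6} ; sig = ⟨2 | 2⟩
  P = {2,5}:  v_{2} + v_{5} = 3·v_{6} ; sig = ⟨2 | 3⟩

so the primitive-relation signature multiset is
{ ⟨2 | 0⟩,  ⟨2 | 1⟩ ×5,  ⟨2 | 2⟩ ×2,  ⟨2 | 3⟩ }


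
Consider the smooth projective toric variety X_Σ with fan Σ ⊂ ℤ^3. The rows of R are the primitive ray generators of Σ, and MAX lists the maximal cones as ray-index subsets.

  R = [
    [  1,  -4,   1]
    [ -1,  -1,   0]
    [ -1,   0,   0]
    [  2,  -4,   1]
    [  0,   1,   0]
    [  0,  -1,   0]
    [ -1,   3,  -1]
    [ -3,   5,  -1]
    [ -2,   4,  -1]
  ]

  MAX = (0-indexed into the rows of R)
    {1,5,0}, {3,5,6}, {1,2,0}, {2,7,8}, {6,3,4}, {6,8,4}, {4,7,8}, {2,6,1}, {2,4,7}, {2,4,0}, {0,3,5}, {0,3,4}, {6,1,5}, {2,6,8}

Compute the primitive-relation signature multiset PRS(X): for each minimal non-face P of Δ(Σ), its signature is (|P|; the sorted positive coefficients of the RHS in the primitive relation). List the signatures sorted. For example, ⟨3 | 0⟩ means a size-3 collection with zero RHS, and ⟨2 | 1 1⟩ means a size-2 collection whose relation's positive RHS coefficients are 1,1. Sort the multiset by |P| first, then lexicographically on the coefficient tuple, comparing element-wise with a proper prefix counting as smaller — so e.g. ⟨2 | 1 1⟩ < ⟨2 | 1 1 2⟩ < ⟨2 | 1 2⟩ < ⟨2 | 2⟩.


Δ(Σ) — 9 vertices, 17 min non-faces:

  • {3,8}:  v_{3} + v_{8} = 0 — sig = ⟨2 | 0⟩
  • {4,5}:  v_{4} + v_{5} = 0 — sig = ⟨2 | 0⟩
  • {0,6}:  v_{0} + v_{6} = v_{5} — sig = ⟨2 | 1⟩
  • {0,8}:  v_{0} + v_{8} = v_{2} — sig = ⟨2 | 1⟩
  • {1,4}:  v_{1} + v_{4} = v_{2} — sig = ⟨2 | 1⟩
  • {2,3}:  v_{2} + v_{3} = v_{0} — sig = ⟨2 | 1⟩
  • {2,5}:  v_{2} + v_{5} = v_{1} — sig = ⟨2 | 1⟩
  • {1,3}:  v_{1} + v_{3} = v_{0} + v_{5} — sig = ⟨2 | 1 1⟩
  • {3,7}:  v_{3} + v_{7} = v_{2} + v_{4} — sig = ⟨2 | 1 1⟩
  • {5,7}:  v_{5} + v_{7} = v_{2} + v_{8} — sig = ⟨2 | 1 1⟩
  • {5,8}:  v_{5} + v_{8} = v_{2} + v_{6} — sig = ⟨2 | 1 1⟩
  • {0,7}:  v_{0} + v_{7} = 2·v_{2} + v_{4} — sig = ⟨2 | 1 2⟩
  • {1,7}:  v_{1} + v_{7} = 2·v_{2} + v_{8} — sig = ⟨2 | 1 2⟩
  • {1,8}:  v_{1} + v_{8} = 2·v_{2} + v_{6} — sig = ⟨2 | 1 2⟩
  • {6,7}:  v_{6} + v_{7} = 2·v_{8} — sig = ⟨2 | 2⟩
  • {2,4,6}:  v_{2} + v_{4} + v_{6} = v_{8} — sig = ⟨3 | 1⟩
  • {2,4,8}:  v_{2} + v_{4} + v_{8} = v_{7} — sig = ⟨3 | 1⟩

so the primitive-relation signature multiset is
    |P|=2: 15 collections, coeffs (), (), (1), (1), (1), (1), (1), (1,1), (1,1), (1,1), (1,1), (1,2), (1,2), (1,2), (2)
    |P|=3: 2 collections, coeffs (1), (1)


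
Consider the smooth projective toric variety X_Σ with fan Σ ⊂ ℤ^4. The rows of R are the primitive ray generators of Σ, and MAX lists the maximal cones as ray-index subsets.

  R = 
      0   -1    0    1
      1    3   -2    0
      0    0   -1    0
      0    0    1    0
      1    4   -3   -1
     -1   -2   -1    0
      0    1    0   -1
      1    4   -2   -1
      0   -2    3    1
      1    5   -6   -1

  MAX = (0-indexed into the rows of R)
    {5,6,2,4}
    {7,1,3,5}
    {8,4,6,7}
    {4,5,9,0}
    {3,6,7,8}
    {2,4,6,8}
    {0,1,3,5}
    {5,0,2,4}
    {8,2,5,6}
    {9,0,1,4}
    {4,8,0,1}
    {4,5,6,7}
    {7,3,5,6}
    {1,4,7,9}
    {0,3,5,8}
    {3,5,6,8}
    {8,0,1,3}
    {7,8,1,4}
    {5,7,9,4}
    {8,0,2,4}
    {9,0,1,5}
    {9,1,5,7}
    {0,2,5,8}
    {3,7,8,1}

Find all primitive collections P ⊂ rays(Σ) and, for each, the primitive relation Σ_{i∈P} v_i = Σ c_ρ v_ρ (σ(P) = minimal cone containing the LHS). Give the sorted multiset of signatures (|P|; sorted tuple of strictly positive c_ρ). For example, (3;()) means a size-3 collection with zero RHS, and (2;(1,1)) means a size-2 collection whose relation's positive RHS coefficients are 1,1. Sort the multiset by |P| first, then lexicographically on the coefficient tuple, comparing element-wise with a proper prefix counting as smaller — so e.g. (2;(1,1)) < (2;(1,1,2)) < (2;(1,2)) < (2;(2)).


Minimal non-faces — 15 found among 10 rays, 24 max cones:

  {0,6}:  v_{0} + v_{6} = 0 — sig = (2;())
  {2,3}:  v_{2} + v_{3} = 0 — sig = (2;())
  {0,7}:  v_{0} + v_{7} = v_{1} — sig = (2;(1))
  {1,6}:  v_{1} + v_{6} = v_{7} — sig = (2;(1))
  {2,7}:  v_{2} + v_{7} = v_{4} — sig = (2;(1))
  {3,4}:  v_{3} + v_{4} = v_{7} — sig = (2;(1))
  {1,2}:  v_{1} + v_{2} = v_{0} + v_{4} — sig = (2;(1,1))
  {8,9}:  v_{8} + v_{9} = v_{0} + v_{4} — sig = (2;(1,1))
  {3,9}:  v_{3} + v_{9} = v_{1} + v_{5} + v_{7} — sig = (2;(1,1,1))
  {6,9}:  v_{6} + v_{9} = v_{4} + v_{5} + v_{7} — sig = (2;(1,1,1))
  {2,9}:  v_{2} + v_{9} = v_{0} + 2·v_{4} + v_{5} — sig = (2;(1,1,2))
  {5,7,8}:  v_{5} + v_{7} + v_{8} = 0 — sig = (3;())
  {1,4,5}:  v_{1} + v_{4} + v_{5} = v_{9} — sig = (3;(1))
  {1,5,8}:  v_{1} + v_{5} + v_{8} = v_{0} — sig = (3;(1))
  {4,5,8}:  v_{4} + v_{5} + v_{8} = v_{2} — sig = (3;(1))

Sorted signature multiset PRS(X):
[(2;()), (2;()), (2;(1)), (2;(1)), (2;(1)), (2;(1)), (2;(1,1)), (2;(1,1)), (2;(1,1,1)), (2;(1,1,1)), (2;(1,1,2)), (3;()), (3;(1)), (3;(1)), (3;(1))]


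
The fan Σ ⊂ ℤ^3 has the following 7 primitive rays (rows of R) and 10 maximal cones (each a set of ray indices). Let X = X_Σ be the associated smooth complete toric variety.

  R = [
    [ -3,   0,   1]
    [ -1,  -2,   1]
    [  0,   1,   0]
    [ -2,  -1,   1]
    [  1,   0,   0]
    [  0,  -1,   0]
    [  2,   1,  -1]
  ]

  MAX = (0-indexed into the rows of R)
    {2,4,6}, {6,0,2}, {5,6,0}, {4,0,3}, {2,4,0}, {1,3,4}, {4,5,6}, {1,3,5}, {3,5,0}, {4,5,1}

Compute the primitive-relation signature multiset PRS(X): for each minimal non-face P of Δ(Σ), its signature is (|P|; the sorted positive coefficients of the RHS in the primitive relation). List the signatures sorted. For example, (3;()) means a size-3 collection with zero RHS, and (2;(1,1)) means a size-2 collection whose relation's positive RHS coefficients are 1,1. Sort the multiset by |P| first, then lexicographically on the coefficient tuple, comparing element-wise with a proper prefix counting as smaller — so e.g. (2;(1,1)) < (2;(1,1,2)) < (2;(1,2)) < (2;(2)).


9 minimal non-faces of Δ(Σ) (on 7 rays):

  P={2,5}:  v_{2} + v_{5} = 0  so sig = (2;())
  P={3,6}:  v_{3} + v_{6} = 0  so sig = (2;())
  P={1,2}:  v_{1} + v_{2} = v_{3} + v_{4}  so sig = (2;(1,1))
  P={1,6}:  v_{1} + v_{6} = v_{4} + v_{5}  so sig = (2;(1,1))
  P={2,3}:  v_{2} + v_{3} = v_{0} + v_{4}  so sig = (2;(1,1))
  P={0,1}:  v_{0} + v_{1} = 2·v_{3}  so sig = (2;(2))
  P={0,4,5}:  v_{0} + v_{4} + v_{5} = v_{3}  so sig = (3;(1))
  P={0,4,6}:  v_{0} + v_{4} + v_{6} = v_{2}  so sig = (3;(1))
  P={3,4,5}:  v_{3} + v_{4} + v_{5} = v_{1}  so sig = (3;(1))

Hence PRS(X_Σ) =
    (2;())
    (2;())
    (2;(1,1))
    (2;(1,1))
    (2;(1,1))
    (2;(2))
    (3;(1))
    (3;(1))
    (3;(1))


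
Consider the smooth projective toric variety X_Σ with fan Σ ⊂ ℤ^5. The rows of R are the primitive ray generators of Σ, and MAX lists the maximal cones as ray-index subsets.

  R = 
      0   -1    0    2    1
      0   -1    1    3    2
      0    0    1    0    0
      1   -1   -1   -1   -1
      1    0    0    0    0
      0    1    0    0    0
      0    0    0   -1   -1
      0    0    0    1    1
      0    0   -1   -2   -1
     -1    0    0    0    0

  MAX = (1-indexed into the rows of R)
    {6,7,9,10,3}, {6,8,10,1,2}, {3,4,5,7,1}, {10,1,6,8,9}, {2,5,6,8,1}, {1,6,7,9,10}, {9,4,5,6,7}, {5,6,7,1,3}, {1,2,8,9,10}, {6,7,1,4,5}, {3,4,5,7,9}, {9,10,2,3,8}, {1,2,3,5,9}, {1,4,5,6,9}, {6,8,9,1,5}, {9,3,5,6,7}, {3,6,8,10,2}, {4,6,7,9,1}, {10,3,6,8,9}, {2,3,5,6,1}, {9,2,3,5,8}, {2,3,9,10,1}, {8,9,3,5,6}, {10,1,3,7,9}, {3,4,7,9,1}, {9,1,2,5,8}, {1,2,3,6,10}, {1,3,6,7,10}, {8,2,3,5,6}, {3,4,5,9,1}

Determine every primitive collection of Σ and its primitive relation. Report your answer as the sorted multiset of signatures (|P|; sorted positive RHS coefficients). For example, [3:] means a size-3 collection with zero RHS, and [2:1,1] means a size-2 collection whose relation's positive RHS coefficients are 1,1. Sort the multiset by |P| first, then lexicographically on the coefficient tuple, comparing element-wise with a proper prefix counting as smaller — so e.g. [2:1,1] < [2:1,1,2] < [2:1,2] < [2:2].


11 collections generate NE(X_Σ); each relation:

  • {5,10}:  v_{5} + v_{10} = 0 ; sig = [2:]
  • {7,8}:  v_{7} + v_{8} = 0 ; sig = [2:]
  • {2,7}:  v_{2} + v_{7} = v_{1} + v_{3} ; sig = [2:1,1]
  • {4,8}:  v_{4} + v_{8} = v_{1} + v_{5} + v_{9} ; sig = [2:1,1,1]
  • {4,10}:  v_{4} + v_{10} = v_{1} + v_{7} + v_{9} ; sig = [2:1,1,1]
  • {2,4}:  v_{2} + v_{4} = 2·v_{1} + v_{3} + v_{5} + v_{9} ; sig = [2:1,1,1,2]
  • {1,3,8}:  v_{1} + v_{3} + v_{8} = v_{2} ; sig = [3:1]
  • {2,6,9}:  v_{2} + v_{6} + v_{9} = v_{8} ; sig = [3:1]
  • {3,4,6}:  v_{3} + v_{4} + v_{6} = v_{5} + v_{7} ; sig = [3:1,1]
  • {1,3,6,9}:  v_{1} + v_{3} + v_{6} + v_{9} = 0 ; sig = [4:]
  • {1,5,7,9}:  v_{1} + v_{5} + v_{7} + v_{9} = v_{4} ; sig = [4:1]

so the primitive-relation signature multiset is
    |P|=2: 6 collections, coeffs (), (), (1,1), (1,1,1), (1,1,1), (1,1,1,2)
    |P|=3: 3 collections, coeffs (1), (1), (1,1)
    |P|=4: 2 collections, coeffs (), (1)
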